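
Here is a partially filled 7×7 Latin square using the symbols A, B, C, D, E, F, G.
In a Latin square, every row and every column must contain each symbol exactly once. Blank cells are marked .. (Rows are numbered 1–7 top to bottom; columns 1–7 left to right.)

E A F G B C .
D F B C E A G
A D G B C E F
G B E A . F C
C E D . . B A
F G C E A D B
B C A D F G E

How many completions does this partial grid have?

Row 1, column 7: eliminating its row and column leaves {D}.
Row 4, column 5: eliminating its row and column leaves {D}.
Row 5, column 4: eliminating its row and column leaves {F}.
Row 5, column 5: eliminating its row and column leaves {G}.
Only one assignment across all blanks avoids any row or column repeat, giving 1 completion.

1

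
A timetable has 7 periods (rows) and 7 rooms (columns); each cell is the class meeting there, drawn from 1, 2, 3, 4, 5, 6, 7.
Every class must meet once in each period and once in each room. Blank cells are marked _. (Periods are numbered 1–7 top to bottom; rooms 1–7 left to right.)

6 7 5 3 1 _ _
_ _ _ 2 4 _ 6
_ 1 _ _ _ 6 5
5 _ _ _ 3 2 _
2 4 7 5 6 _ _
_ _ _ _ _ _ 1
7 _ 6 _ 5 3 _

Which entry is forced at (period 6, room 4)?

6

Period 1, room 6: period 1 has {1, 3, 5, 6, 7} and room 6 has {2, 3, 6}, leaving only 4.
Period 1, room 7: period 1 has {1, 3, 4, 5, 6, 7} and room 7 has {1, 5, 6}, leaving only 2.
Period 4, room 2: period 4 has {2, 3, 5} and room 2 has {1, 4, 7}, leaving only 6.
Period 5, room 6: period 5 has {2, 4, 5, 6, 7} and room 6 has {2, 3, 4, 6}, leaving only 1.
Period 5, room 7: period 5 has {1, 2, 4, 5, 6, 7} and room 7 has {1, 2, 5, 6}, leaving only 3.
Period 7, room 2: period 7 has {3, 5, 6, 7} and room 2 has {1, 4, 6, 7}, leaving only 2.
Period 7, room 7: period 7 has {2, 3, 5, 6, 7} and room 7 has {1, 2, 3, 5, 6}, leaving only 4.
Period 4, room 7: period 4 has {2, 3, 5, 6} and room 7 has {1, 2, 3, 4, 5, 6}, leaving only 7.
Period 7, room 4: period 7 has {2, 3, 4, 5, 6, 7} and room 4 has {2, 3, 5}, leaving only 1.
Period 4, room 4: period 4 has {2, 3, 5, 6, 7} and room 4 has {1, 2, 3, 5}, leaving only 4.
Period 3, room 4: period 3 has {1, 5, 6} and room 4 has {1, 2, 3, 4, 5}, leaving only 7.
Period 6 already has {1} and room 4 already has {1, 2, 3, 4, 5, 7}, so period 6, room 4 must be 6.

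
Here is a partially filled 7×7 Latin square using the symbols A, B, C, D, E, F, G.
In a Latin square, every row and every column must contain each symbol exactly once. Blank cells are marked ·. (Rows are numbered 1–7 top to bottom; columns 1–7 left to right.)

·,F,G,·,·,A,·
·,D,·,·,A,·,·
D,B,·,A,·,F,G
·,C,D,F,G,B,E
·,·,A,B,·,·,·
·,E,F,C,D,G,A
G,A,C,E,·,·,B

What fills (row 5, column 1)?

F

Row 1, column 4: row 1 has {A, F, G} and column 4 has {A, B, C, E, F}, leaving only D.
Row 1, column 7: row 1 has {A, D, F, G} and column 7 has {A, B, E, G}, leaving only C.
Row 2, column 4: row 2 has {A, D} and column 4 has {A, B, C, D, E, F}, leaving only G.
Row 2, column 7: row 2 has {A, D, G} and column 7 has {A, B, C, E, G}, leaving only F.
Row 3, column 3: row 3 has {A, B, D, F, G} and column 3 has {A, C, D, F, G}, leaving only E.
Row 2, column 3: row 2 has {A, D, F, G} and column 3 has {A, C, D, E, F, G}, leaving only B.
Row 3, column 5: row 3 has {A, B, D, E, F, G} and column 5 has {A, D, G}, leaving only C.
Row 4, column 1: row 4 has {B, C, D, E, F, G} and column 1 has {D, G}, leaving only A.
Row 5, column 2: row 5 has {A, B} and column 2 has {A, B, C, D, E, F}, leaving only G.
Row 5, column 7: row 5 has {A, B, G} and column 7 has {A, B, C, E, F, G}, leaving only D.
Row 6, column 1: row 6 has {A, C, D, E, F, G} and column 1 has {A, D, G}, leaving only B.
Row 1, column 1: row 1 has {A, C, D, F, G} and column 1 has {A, B, D, G}, leaving only E.
Row 1, column 5: row 1 has {A, C, D, E, F, G} and column 5 has {A, C, D, G}, leaving only B.
Row 2, column 1: row 2 has {A, B, D, F, G} and column 1 has {A, B, D, E, G}, leaving only C.
Row 5 already has {A, B, D, G} and column 1 already has {A, B, C, D, E, G}, so row 5, column 1 must be F.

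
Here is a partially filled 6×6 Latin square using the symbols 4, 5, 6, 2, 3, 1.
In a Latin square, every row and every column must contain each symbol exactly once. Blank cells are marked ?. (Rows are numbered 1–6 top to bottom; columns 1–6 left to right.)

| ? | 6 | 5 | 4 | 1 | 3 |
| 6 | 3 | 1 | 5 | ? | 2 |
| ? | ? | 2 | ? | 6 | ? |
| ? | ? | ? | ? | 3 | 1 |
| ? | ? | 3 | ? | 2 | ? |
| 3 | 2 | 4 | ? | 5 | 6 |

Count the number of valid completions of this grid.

Row 1, column 1: eliminating its row and column leaves {2}.
Row 2, column 5: eliminating its row and column leaves {4}.
Row 3, column 1: eliminating its row and column leaves {4, 5, 1}.
Row 3, column 2: eliminating its row and column leaves {4, 5, 1}.
Row 3, column 4: eliminating its row and column leaves {3, 1}.
Row 3, column 6: eliminating its row and column leaves {4, 5}.
Row 4, column 1: eliminating its row and column leaves {4, 5, 2}.
Row 4, column 2: eliminating its row and column leaves {4, 5}.
Row 4, column 3: eliminating its row and column leaves {6}.
Row 4, column 4: eliminating its row and column leaves {6, 2}.
Row 5, column 1: eliminating its row and column leaves {4, 5, 1}.
Row 5, column 2: eliminating its row and column leaves {4, 5, 1}.
Row 5, column 4: eliminating its row and column leaves {6, 1}.
Row 5, column 6: eliminating its row and column leaves {4, 5}.
Row 6, column 4: eliminating its row and column leaves {1}.
Enumerating the assignments across these blanks that avoid any row or column repeat gives 4 completions.

4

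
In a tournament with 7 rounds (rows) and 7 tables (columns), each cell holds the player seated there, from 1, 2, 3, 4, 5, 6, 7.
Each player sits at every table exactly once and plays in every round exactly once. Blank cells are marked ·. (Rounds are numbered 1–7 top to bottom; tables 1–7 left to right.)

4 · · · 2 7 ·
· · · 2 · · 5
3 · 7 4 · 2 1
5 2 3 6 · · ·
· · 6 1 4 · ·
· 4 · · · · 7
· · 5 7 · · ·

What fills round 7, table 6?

Round 1, table 3: round 1 has {2, 4, 7} and table 3 has {3, 5, 6, 7}, leaving only 1.
Round 2, table 3: round 2 has {2, 5} and table 3 has {1, 3, 5, 6, 7}, leaving only 4.
Round 4, table 7: round 4 has {2, 3, 5, 6} and table 7 has {1, 5, 7}, leaving only 4.
Round 4, table 6: round 4 has {2, 3, 4, 5, 6} and table 6 has {2, 7}, leaving only 1.
Round 4, table 5: round 4 has {1, 2, 3, 4, 5, 6} and table 5 has {2, 4}, leaving only 7.
Round 6, table 3: round 6 has {4, 7} and table 3 has {1, 3, 4, 5, 6, 7}, leaving only 2.
Round 7, table 6 is narrowed to {3, 4, 6}.
If it were 3, then round 6, table 6 would be left with no valid symbol.
If it were 6, then round 6, table 6 would be left with no valid symbol.
So round 7, table 6 must be 4.

4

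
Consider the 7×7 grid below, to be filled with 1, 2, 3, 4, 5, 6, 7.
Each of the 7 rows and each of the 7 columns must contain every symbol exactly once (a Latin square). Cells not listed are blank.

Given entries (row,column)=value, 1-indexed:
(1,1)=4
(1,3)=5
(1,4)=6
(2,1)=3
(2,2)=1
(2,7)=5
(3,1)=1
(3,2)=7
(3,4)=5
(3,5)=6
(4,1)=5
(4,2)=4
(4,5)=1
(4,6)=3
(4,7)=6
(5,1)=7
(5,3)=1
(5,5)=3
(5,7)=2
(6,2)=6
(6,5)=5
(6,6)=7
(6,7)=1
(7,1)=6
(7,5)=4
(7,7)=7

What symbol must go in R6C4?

Row 1, column 7: row 1 has {4, 5, 6} and column 7 has {1, 2, 5, 6, 7}, leaving only 3.
Row 1, column 2: row 1 has {3, 4, 5, 6} and column 2 has {1, 4, 6, 7}, leaving only 2.
Row 1, column 5: row 1 has {2, 3, 4, 5, 6} and column 5 has {1, 3, 4, 5, 6}, leaving only 7.
Row 1, column 6: row 1 has {2, 3, 4, 5, 6, 7} and column 6 has {3, 7}, leaving only 1.
Row 2, column 5: row 2 has {1, 3, 5} and column 5 has {1, 3, 4, 5, 6, 7}, leaving only 2.
Row 3, column 7: row 3 has {1, 5, 6, 7} and column 7 has {1, 2, 3, 5, 6, 7}, leaving only 4.
Row 3, column 6: row 3 has {1, 4, 5, 6, 7} and column 6 has {1, 3, 7}, leaving only 2.
Row 3, column 3: row 3 has {1, 2, 4, 5, 6, 7} and column 3 has {1, 5}, leaving only 3.
Row 5, column 2: row 5 has {1, 2, 3, 7} and column 2 has {1, 2, 4, 6, 7}, leaving only 5.
Row 5, column 4: row 5 has {1, 2, 3, 5, 7} and column 4 has {5, 6}, leaving only 4.
Row 2, column 4: row 2 has {1, 2, 3, 5} and column 4 has {4, 5, 6}, leaving only 7.
Row 4, column 4: row 4 has {1, 3, 4, 5, 6} and column 4 has {4, 5, 6, 7}, leaving only 2.
Row 6 already has {1, 5, 6, 7} and column 4 already has {2, 4, 5, 6, 7}, so row 6, column 4 must be 3.

3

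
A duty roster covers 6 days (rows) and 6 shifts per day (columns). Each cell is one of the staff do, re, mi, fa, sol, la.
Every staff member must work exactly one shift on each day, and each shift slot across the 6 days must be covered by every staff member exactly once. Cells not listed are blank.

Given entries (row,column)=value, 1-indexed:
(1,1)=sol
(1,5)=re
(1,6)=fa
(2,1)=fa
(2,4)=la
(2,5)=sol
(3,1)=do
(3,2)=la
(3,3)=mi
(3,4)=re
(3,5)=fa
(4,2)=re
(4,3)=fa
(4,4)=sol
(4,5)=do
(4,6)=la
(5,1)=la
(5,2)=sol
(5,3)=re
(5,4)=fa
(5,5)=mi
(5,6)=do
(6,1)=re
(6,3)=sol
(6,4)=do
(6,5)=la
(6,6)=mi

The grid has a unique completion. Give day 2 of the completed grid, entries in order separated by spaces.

fa mi do la sol re

Day 2, shift 3: day 2 has {fa, sol, la} and shift 3 has {re, mi, fa, sol}, leaving only do.
Day 2, shift 2: day 2 has {do, fa, sol, la} and shift 2 has {re, sol, la}, leaving only mi.
Day 2, shift 6: day 2 has {do, mi, fa, sol, la} and shift 6 has {do, mi, fa, la}, leaving only re.
So day 2 reads: fa mi do la sol re.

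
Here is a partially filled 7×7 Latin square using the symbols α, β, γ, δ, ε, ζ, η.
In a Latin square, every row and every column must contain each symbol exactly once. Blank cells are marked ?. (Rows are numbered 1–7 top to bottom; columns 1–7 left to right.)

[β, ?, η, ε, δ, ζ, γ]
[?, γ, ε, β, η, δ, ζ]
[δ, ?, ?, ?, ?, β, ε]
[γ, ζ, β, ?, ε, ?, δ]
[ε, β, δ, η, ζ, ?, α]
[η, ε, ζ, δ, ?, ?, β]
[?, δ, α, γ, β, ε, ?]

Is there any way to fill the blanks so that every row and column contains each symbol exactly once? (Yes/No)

No row or column among the givens repeats a symbol, and propagating forced cells runs into no contradiction.
One valid completion exists (for instance, β α η ε δ ζ γ / α γ ε β η δ ζ / δ η γ ζ α β ε / γ ζ β α ε η δ / ε β δ η ζ γ α / η ε ζ δ γ α β / ζ δ α γ β ε η).

Yes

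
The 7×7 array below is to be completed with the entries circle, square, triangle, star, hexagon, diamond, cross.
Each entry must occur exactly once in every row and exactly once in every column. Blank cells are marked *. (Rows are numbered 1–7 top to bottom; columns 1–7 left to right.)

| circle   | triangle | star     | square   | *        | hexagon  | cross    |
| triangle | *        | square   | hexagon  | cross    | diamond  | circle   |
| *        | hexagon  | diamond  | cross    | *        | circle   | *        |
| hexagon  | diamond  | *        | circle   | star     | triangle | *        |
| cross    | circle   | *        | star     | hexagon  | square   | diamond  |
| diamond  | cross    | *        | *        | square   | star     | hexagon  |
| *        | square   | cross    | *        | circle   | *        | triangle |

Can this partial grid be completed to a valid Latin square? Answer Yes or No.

No

Row 4, column 3: row 4 together with column 3 already contain {circle, square, triangle, star, hexagon, diamond, cross} — every symbol — so nothing can go there. The grid has no valid completion.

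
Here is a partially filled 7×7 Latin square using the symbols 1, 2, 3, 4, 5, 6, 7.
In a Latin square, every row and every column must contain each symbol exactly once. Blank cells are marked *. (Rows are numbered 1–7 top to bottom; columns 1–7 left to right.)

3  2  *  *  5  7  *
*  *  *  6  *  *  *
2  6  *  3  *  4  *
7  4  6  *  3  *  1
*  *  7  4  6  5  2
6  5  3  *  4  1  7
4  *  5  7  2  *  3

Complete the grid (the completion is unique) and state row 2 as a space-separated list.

5 7 2 6 1 3 4

Row 1, column 4: row 1 has {2, 3, 5, 7} and column 4 has {3, 4, 6, 7}, leaving only 1.
Row 1, column 3: row 1 has {1, 2, 3, 5, 7} and column 3 has {3, 5, 6, 7}, leaving only 4.
Row 1, column 7: row 1 has {1, 2, 3, 4, 5, 7} and column 7 has {1, 2, 3, 7}, leaving only 6.
Row 3, column 3: row 3 has {2, 3, 4, 6} and column 3 has {3, 4, 5, 6, 7}, leaving only 1.
Row 2, column 3: row 2 has {6} and column 3 has {1, 3, 4, 5, 6, 7}, leaving only 2.
Row 2, column 6: row 2 has {2, 6} and column 6 has {1, 4, 5, 7}, leaving only 3.
Row 3, column 5: row 3 has {1, 2, 3, 4, 6} and column 5 has {2, 3, 4, 5, 6}, leaving only 7.
Row 2, column 5: row 2 has {2, 3, 6} and column 5 has {2, 3, 4, 5, 6, 7}, leaving only 1.
Row 2, column 1: row 2 has {1, 2, 3, 6} and column 1 has {2, 3, 4, 6, 7}, leaving only 5.
Row 2, column 2: row 2 has {1, 2, 3, 5, 6} and column 2 has {2, 4, 5, 6}, leaving only 7.
Row 2, column 7: row 2 has {1, 2, 3, 5, 6, 7} and column 7 has {1, 2, 3, 6, 7}, leaving only 4.
So row 2 reads: 5 7 2 6 1 3 4.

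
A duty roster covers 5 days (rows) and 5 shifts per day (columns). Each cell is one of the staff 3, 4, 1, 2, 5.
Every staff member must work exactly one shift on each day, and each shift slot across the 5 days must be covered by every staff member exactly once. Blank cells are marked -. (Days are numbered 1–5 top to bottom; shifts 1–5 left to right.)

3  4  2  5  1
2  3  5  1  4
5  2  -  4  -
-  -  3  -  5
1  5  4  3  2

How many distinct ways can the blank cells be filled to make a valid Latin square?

Day 3, shift 3: eliminating its day and shift leaves {1}.
Day 3, shift 5: eliminating its day and shift leaves {3}.
Day 4, shift 1: eliminating its day and shift leaves {4}.
Day 4, shift 2: eliminating its day and shift leaves {1}.
Day 4, shift 4: eliminating its day and shift leaves {2}.
Only one assignment across all blanks avoids any day or shift repeat, giving 1 completion.

1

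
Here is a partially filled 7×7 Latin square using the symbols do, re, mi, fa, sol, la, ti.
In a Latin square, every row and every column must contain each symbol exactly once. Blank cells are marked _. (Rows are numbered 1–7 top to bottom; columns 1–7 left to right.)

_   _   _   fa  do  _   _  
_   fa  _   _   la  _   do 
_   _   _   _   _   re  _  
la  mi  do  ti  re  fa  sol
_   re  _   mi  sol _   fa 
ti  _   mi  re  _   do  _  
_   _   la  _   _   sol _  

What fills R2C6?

Row 2, column 4: row 2 has {do, fa, la} and column 4 has {re, mi, fa, ti}, leaving only sol.
Row 5, column 1: row 5 has {re, mi, fa, sol} and column 1 has {la, ti}, leaving only do.
Row 5, column 3: row 5 has {do, re, mi, fa, sol} and column 3 has {do, mi, la}, leaving only ti.
Row 2, column 3: row 2 has {do, fa, sol, la} and column 3 has {do, mi, la, ti}, leaving only re.
Row 1, column 3: row 1 has {do, fa} and column 3 has {do, re, mi, la, ti}, leaving only sol.
Row 2, column 1: row 2 has {do, re, fa, sol, la} and column 1 has {do, la, ti}, leaving only mi.
Row 2 already has {do, re, mi, fa, sol, la} and column 6 already has {do, re, fa, sol}, so row 2, column 6 must be ti.

ti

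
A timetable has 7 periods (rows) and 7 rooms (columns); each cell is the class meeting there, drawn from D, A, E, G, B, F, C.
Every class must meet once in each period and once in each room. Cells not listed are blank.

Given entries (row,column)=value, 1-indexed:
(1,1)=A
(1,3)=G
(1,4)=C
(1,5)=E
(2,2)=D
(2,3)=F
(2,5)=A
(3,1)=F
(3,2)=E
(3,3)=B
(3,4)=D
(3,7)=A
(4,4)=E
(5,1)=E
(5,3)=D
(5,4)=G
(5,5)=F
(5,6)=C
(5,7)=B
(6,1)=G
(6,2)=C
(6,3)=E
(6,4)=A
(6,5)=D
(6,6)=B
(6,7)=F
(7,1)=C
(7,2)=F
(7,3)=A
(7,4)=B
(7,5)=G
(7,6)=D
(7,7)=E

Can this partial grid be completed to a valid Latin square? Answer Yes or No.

Period 2, room 4: period 2 together with room 4 already contain {D, A, E, G, B, F, C} — every symbol — so nothing can go there. The grid has no valid completion.

No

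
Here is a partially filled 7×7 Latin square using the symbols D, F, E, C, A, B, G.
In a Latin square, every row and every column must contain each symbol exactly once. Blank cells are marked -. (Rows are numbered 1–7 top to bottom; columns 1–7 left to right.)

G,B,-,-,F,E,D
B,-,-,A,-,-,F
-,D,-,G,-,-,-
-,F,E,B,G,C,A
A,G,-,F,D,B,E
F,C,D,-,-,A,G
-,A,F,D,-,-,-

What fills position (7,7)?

Row 1, column 4: row 1 has {D, F, E, B, G} and column 4 has {D, F, A, B, G}, leaving only C.
Row 1, column 3: row 1 has {D, F, E, C, B, G} and column 3 has {D, F, E}, leaving only A.
Row 2, column 2: row 2 has {F, A, B} and column 2 has {D, F, C, A, B, G}, leaving only E.
Row 2, column 5: row 2 has {F, E, A, B} and column 5 has {D, F, G}, leaving only C.
Row 2, column 3: row 2 has {F, E, C, A, B} and column 3 has {D, F, E, A}, leaving only G.
Row 2, column 6: row 2 has {F, E, C, A, B, G} and column 6 has {E, C, A, B}, leaving only D.
Row 3, column 6: row 3 has {D, G} and column 6 has {D, E, C, A, B}, leaving only F.
Row 4, column 1: row 4 has {F, E, C, A, B, G} and column 1 has {F, A, B, G}, leaving only D.
Row 5, column 3: row 5 has {D, F, E, A, B, G} and column 3 has {D, F, E, A, G}, leaving only C.
Row 3, column 3: row 3 has {D, F, G} and column 3 has {D, F, E, C, A, G}, leaving only B.
Row 3, column 7: row 3 has {D, F, B, G} and column 7 has {D, F, E, A, G}, leaving only C.
Row 7 already has {D, F, A} and column 7 already has {D, F, E, C, A, G}, so row 7, column 7 must be B.

B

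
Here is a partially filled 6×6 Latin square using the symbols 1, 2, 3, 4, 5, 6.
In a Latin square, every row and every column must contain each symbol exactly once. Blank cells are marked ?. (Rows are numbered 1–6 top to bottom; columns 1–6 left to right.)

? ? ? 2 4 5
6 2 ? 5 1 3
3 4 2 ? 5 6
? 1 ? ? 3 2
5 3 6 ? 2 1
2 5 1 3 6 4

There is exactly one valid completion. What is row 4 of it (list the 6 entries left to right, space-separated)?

4 1 5 6 3 2

Row 4, column 1: row 4 has {1, 2, 3} and column 1 has {2, 3, 5, 6}, leaving only 4.
Row 4, column 3: row 4 has {1, 2, 3, 4} and column 3 has {1, 2, 6}, leaving only 5.
Row 4, column 4: row 4 has {1, 2, 3, 4, 5} and column 4 has {2, 3, 5}, leaving only 6.
So row 4 reads: 4 1 5 6 3 2.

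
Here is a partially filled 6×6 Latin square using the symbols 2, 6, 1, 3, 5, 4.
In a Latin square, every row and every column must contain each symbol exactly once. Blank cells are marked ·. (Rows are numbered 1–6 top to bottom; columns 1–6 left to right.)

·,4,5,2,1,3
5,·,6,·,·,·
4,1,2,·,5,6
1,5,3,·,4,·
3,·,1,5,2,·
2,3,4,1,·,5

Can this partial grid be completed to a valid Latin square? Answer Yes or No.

Yes

No row or column among the givens repeats a symbol, and propagating forced cells runs into no contradiction.
One valid completion exists (for instance, 6 4 5 2 1 3 / 5 2 6 4 3 1 / 4 1 2 3 5 6 / 1 5 3 6 4 2 / 3 6 1 5 2 4 / 2 3 4 1 6 5).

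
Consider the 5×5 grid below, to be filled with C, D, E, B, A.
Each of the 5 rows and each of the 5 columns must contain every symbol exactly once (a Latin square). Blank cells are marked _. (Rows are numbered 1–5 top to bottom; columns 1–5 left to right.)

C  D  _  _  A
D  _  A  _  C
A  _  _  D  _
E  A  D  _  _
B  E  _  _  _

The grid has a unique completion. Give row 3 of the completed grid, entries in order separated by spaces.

A C B D E

Row 2, column 2: row 2 has {C, D, A} and column 2 has {D, E, A}, leaving only B.
Row 3, column 2: row 3 has {D, A} and column 2 has {D, E, B, A}, leaving only C.
Row 2, column 4: row 2 has {C, D, B, A} and column 4 has {D}, leaving only E.
Row 1, column 4: row 1 has {C, D, A} and column 4 has {D, E}, leaving only B.
Row 1, column 3: row 1 has {C, D, B, A} and column 3 has {D, A}, leaving only E.
Row 3, column 3: row 3 has {C, D, A} and column 3 has {D, E, A}, leaving only B.
Row 3, column 5: row 3 has {C, D, B, A} and column 5 has {C, A}, leaving only E.
So row 3 reads: A C B D E.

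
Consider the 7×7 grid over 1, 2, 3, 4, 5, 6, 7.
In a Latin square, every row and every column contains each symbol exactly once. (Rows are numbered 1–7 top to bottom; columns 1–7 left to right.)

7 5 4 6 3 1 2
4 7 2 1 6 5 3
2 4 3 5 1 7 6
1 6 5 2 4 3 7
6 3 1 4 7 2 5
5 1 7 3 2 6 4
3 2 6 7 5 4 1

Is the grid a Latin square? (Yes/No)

Each row is a permutation of the 7 symbols, and so is each column.

Yes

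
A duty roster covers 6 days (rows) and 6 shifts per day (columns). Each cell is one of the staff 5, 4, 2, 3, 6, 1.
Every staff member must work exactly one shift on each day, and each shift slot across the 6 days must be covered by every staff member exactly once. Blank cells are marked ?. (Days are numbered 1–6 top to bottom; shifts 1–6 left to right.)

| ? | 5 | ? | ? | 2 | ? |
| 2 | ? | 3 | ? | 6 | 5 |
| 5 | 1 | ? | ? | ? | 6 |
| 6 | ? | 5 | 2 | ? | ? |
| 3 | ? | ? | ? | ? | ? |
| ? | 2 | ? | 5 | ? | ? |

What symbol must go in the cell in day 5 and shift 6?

2

Day 2, shift 2: day 2 has {5, 2, 3, 6} and shift 2 has {5, 2, 1}, leaving only 4.
Day 2, shift 4: day 2 has {5, 4, 2, 3, 6} and shift 4 has {5, 2}, leaving only 1.
Day 4, shift 2: day 4 has {5, 2, 6} and shift 2 has {5, 4, 2, 1}, leaving only 3.
Day 5, shift 2: day 5 has {3} and shift 2 has {5, 4, 2, 3, 1}, leaving only 6.
Day 5, shift 4: day 5 has {3, 6} and shift 4 has {5, 2, 1}, leaving only 4.
Day 3, shift 4: day 3 has {5, 6, 1} and shift 4 has {5, 4, 2, 1}, leaving only 3.
Day 1, shift 4: day 1 has {5, 2} and shift 4 has {5, 4, 2, 3, 1}, leaving only 6.
Day 3, shift 5: day 3 has {5, 3, 6, 1} and shift 5 has {2, 6}, leaving only 4.
Day 3, shift 3: day 3 has {5, 4, 3, 6, 1} and shift 3 has {5, 3}, leaving only 2.
Day 4, shift 5: day 4 has {5, 2, 3, 6} and shift 5 has {4, 2, 6}, leaving only 1.
Day 4, shift 6: day 4 has {5, 2, 3, 6, 1} and shift 6 has {5, 6}, leaving only 4.
Day 5, shift 3: day 5 has {4, 3, 6} and shift 3 has {5, 2, 3}, leaving only 1.
Day 5 already has {4, 3, 6, 1} and shift 6 already has {5, 4, 6}, so day 5, shift 6 must be 2.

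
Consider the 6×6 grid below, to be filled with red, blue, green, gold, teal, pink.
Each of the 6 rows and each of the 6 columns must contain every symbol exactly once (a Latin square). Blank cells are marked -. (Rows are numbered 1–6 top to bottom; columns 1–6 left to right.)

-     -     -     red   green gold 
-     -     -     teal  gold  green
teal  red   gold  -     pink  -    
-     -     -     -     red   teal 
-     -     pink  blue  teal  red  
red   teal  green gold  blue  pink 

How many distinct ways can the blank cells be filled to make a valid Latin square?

Row 1, column 1: eliminating its row and column leaves {blue, pink}.
Row 1, column 2: eliminating its row and column leaves {blue, pink}.
Row 1, column 3: eliminating its row and column leaves {blue, teal}.
Row 2, column 1: eliminating its row and column leaves {blue, pink}.
Row 2, column 2: eliminating its row and column leaves {blue, pink}.
Row 2, column 3: eliminating its row and column leaves {red, blue}.
Row 3, column 4: eliminating its row and column leaves {green}.
Row 3, column 6: eliminating its row and column leaves {blue}.
Row 4, column 1: eliminating its row and column leaves {blue, green, gold, pink}.
Row 4, column 2: eliminating its row and column leaves {blue, green, gold, pink}.
Row 4, column 3: eliminating its row and column leaves {blue}.
Row 4, column 4: eliminating its row and column leaves {green, pink}.
Row 5, column 1: eliminating its row and column leaves {green, gold}.
Row 5, column 2: eliminating its row and column leaves {green, gold}.
Enumerating the assignments across these blanks that avoid any row or column repeat gives 4 completions.

4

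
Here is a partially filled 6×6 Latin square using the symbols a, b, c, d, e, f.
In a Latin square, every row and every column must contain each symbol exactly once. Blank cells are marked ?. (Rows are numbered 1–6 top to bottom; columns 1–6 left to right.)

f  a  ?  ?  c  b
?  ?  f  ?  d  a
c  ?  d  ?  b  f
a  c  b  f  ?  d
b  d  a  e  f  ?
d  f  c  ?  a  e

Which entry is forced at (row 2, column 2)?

Row 1, column 3: row 1 has {a, b, c, f} and column 3 has {a, b, c, d, f}, leaving only e.
Row 1, column 4: row 1 has {a, b, c, e, f} and column 4 has {e, f}, leaving only d.
Row 2, column 1: row 2 has {a, d, f} and column 1 has {a, b, c, d, f}, leaving only e.
Row 2 already has {a, d, e, f} and column 2 already has {a, c, d, f}, so row 2, column 2 must be b.

b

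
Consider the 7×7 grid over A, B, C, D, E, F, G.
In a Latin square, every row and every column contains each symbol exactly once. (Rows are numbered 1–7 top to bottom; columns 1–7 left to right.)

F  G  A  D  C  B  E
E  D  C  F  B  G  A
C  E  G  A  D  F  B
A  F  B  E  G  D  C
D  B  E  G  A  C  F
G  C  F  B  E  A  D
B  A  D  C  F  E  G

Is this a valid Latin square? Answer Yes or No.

Yes

Each row is a permutation of the 7 symbols, and so is each column.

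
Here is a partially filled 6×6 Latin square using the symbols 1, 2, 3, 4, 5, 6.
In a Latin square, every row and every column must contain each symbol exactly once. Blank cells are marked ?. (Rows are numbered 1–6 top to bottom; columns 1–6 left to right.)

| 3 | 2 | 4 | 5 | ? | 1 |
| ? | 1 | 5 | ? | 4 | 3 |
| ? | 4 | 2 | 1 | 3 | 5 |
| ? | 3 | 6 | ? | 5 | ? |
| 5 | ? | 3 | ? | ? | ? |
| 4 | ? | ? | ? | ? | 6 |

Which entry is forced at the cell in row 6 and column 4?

Row 1, column 5: row 1 has {1, 2, 3, 4, 5} and column 5 has {3, 4, 5}, leaving only 6.
Row 3, column 1: row 3 has {1, 2, 3, 4, 5} and column 1 has {3, 4, 5}, leaving only 6.
Row 2, column 1: row 2 has {1, 3, 4, 5} and column 1 has {3, 4, 5, 6}, leaving only 2.
Row 2, column 4: row 2 has {1, 2, 3, 4, 5} and column 4 has {1, 5}, leaving only 6.
Row 4, column 1: row 4 has {3, 5, 6} and column 1 has {2, 3, 4, 5, 6}, leaving only 1.
Row 5, column 2: row 5 has {3, 5} and column 2 has {1, 2, 3, 4}, leaving only 6.
Row 6, column 2: row 6 has {4, 6} and column 2 has {1, 2, 3, 4, 6}, leaving only 5.
Row 6, column 3: row 6 has {4, 5, 6} and column 3 has {2, 3, 4, 5, 6}, leaving only 1.
Row 6, column 5: row 6 has {1, 4, 5, 6} and column 5 has {3, 4, 5, 6}, leaving only 2.
Row 6 already has {1, 2, 4, 5, 6} and column 4 already has {1, 5, 6}, so row 6, column 4 must be 3.

3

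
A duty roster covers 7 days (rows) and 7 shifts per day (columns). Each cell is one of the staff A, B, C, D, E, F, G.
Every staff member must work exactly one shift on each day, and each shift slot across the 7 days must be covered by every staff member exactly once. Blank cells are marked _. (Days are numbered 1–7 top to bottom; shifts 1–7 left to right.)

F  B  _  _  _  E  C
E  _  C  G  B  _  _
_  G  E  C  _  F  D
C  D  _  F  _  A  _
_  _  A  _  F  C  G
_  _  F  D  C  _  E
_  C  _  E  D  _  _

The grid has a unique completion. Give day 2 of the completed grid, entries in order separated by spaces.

E F C G B D A

Day 2, shift 6: day 2 has {B, C, E, G} and shift 6 has {A, C, E, F}, leaving only D.
Day 1, shift 4: day 1 has {B, C, E, F} and shift 4 has {C, D, E, F, G}, leaving only A.
Day 1, shift 5: day 1 has {A, B, C, E, F} and shift 5 has {B, C, D, F}, leaving only G.
Day 1, shift 3: day 1 has {A, B, C, E, F, G} and shift 3 has {A, C, E, F}, leaving only D.
Day 3, shift 5: day 3 has {C, D, E, F, G} and shift 5 has {B, C, D, F, G}, leaving only A.
Day 3, shift 1: day 3 has {A, C, D, E, F, G} and shift 1 has {C, E, F}, leaving only B.
Day 4, shift 5: day 4 has {A, C, D, F} and shift 5 has {A, B, C, D, F, G}, leaving only E.
Day 4, shift 7: day 4 has {A, C, D, E, F} and shift 7 has {C, D, E, G}, leaving only B.
Day 4, shift 3: day 4 has {A, B, C, D, E, F} and shift 3 has {A, C, D, E, F}, leaving only G.
Day 5, shift 1: day 5 has {A, C, F, G} and shift 1 has {B, C, E, F}, leaving only D.
Day 5, shift 2: day 5 has {A, C, D, F, G} and shift 2 has {B, C, D, G}, leaving only E.
Day 5, shift 4: day 5 has {A, C, D, E, F, G} and shift 4 has {A, C, D, E, F, G}, leaving only B.
Day 6, shift 2: day 6 has {C, D, E, F} and shift 2 has {B, C, D, E, G}, leaving only A.
Day 2, shift 2: day 2 has {B, C, D, E, G} and shift 2 has {A, B, C, D, E, G}, leaving only F.
Day 2, shift 7: day 2 has {B, C, D, E, F, G} and shift 7 has {B, C, D, E, G}, leaving only A.
So day 2 reads: E F C G B D A.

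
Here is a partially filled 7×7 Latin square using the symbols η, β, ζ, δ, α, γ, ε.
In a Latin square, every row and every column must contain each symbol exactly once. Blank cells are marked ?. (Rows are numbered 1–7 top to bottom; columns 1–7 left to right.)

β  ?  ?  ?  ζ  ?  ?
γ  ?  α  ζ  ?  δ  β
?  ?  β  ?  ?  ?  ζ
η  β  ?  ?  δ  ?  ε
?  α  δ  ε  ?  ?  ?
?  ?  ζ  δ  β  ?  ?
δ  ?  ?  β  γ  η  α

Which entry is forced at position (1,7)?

δ

Row 4, column 3: row 4 has {η, β, δ, ε} and column 3 has {β, ζ, δ, α}, leaving only γ.
Row 4, column 4: row 4 has {η, β, δ, γ, ε} and column 4 has {β, ζ, δ, ε}, leaving only α.
Row 4, column 6: row 4 has {η, β, δ, α, γ, ε} and column 6 has {η, δ}, leaving only ζ.
Row 5, column 1: row 5 has {δ, α, ε} and column 1 has {η, β, δ, γ}, leaving only ζ.
Row 5, column 5: row 5 has {ζ, δ, α, ε} and column 5 has {β, ζ, δ, γ}, leaving only η.
Row 2, column 5: row 2 has {β, ζ, δ, α, γ} and column 5 has {η, β, ζ, δ, γ}, leaving only ε.
Row 2, column 2: row 2 has {β, ζ, δ, α, γ, ε} and column 2 has {β, α}, leaving only η.
Row 3, column 5: row 3 has {β, ζ} and column 5 has {η, β, ζ, δ, γ, ε}, leaving only α.
Row 3, column 1: row 3 has {β, ζ, α} and column 1 has {η, β, ζ, δ, γ}, leaving only ε.
Row 3, column 6: row 3 has {β, ζ, α, ε} and column 6 has {η, ζ, δ}, leaving only γ.
Row 3, column 2: row 3 has {β, ζ, α, γ, ε} and column 2 has {η, β, α}, leaving only δ.
Row 3, column 4: row 3 has {β, ζ, δ, α, γ, ε} and column 4 has {β, ζ, δ, α, ε}, leaving only η.
Row 1, column 4: row 1 has {β, ζ} and column 4 has {η, β, ζ, δ, α, ε}, leaving only γ.
Row 1, column 2: row 1 has {β, ζ, γ} and column 2 has {η, β, δ, α}, leaving only ε.
Row 1, column 3: row 1 has {β, ζ, γ, ε} and column 3 has {β, ζ, δ, α, γ}, leaving only η.
Row 1 already has {η, β, ζ, γ, ε} and column 7 already has {β, ζ, α, ε}, so row 1, column 7 must be δ.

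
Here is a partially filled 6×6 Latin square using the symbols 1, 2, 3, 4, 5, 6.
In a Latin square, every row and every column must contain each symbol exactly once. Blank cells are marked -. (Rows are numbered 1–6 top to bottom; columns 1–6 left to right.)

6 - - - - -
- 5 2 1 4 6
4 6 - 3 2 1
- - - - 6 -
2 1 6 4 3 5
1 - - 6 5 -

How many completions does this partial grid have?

4

Row 1, column 2: eliminating its row and column leaves {2, 3, 4}.
Row 1, column 3: eliminating its row and column leaves {1, 3, 4, 5}.
Row 1, column 4: eliminating its row and column leaves {2, 5}.
Row 1, column 5: eliminating its row and column leaves {1}.
Row 1, column 6: eliminating its row and column leaves {2, 3, 4}.
Row 2, column 1: eliminating its row and column leaves {3}.
Row 3, column 3: eliminating its row and column leaves {5}.
Row 4, column 1: eliminating its row and column leaves {3, 5}.
Row 4, column 2: eliminating its row and column leaves {2, 3, 4}.
Row 4, column 3: eliminating its row and column leaves {1, 3, 4, 5}.
Row 4, column 4: eliminating its row and column leaves {2, 5}.
Row 4, column 6: eliminating its row and column leaves {2, 3, 4}.
Row 6, column 2: eliminating its row and column leaves {2, 3, 4}.
Row 6, column 3: eliminating its row and column leaves {3, 4}.
Row 6, column 6: eliminating its row and column leaves {2, 3, 4}.
Enumerating the assignments across these blanks that avoid any row or column repeat gives 4 completions.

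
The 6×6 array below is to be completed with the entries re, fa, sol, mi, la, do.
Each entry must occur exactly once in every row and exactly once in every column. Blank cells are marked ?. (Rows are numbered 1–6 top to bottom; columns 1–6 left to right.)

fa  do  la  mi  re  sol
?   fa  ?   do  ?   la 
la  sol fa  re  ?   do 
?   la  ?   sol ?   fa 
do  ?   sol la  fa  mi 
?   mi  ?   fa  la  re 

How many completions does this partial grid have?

Row 2, column 1: eliminating its row and column leaves {re, sol, mi}.
Row 2, column 3: eliminating its row and column leaves {re, mi}.
Row 2, column 5: eliminating its row and column leaves {sol, mi}.
Row 3, column 5: eliminating its row and column leaves {mi}.
Row 4, column 1: eliminating its row and column leaves {re, mi}.
Row 4, column 3: eliminating its row and column leaves {re, mi, do}.
Row 4, column 5: eliminating its row and column leaves {mi, do}.
Row 5, column 2: eliminating its row and column leaves {re}.
Row 6, column 1: eliminating its row and column leaves {sol}.
Row 6, column 3: eliminating its row and column leaves {do}.
Enumerating the assignments across these blanks that avoid any row or column repeat gives 2 completions.

2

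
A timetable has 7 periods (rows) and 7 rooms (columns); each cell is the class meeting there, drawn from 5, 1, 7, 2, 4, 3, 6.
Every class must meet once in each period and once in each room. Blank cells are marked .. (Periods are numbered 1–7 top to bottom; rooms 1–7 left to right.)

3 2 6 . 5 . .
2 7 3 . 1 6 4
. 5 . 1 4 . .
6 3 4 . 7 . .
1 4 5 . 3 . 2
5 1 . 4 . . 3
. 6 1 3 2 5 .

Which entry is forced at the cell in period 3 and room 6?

Period 1, room 4: period 1 has {5, 2, 3, 6} and room 4 has {1, 4, 3}, leaving only 7.
Period 1, room 7: period 1 has {5, 7, 2, 3, 6} and room 7 has {2, 4, 3}, leaving only 1.
Period 1, room 6: period 1 has {5, 1, 7, 2, 3, 6} and room 6 has {5, 6}, leaving only 4.
Period 2, room 4: period 2 has {1, 7, 2, 4, 3, 6} and room 4 has {1, 7, 4, 3}, leaving only 5.
Period 3, room 1: period 3 has {5, 1, 4} and room 1 has {5, 1, 2, 3, 6}, leaving only 7.
Period 3, room 3: period 3 has {5, 1, 7, 4} and room 3 has {5, 1, 4, 3, 6}, leaving only 2.
Period 3 already has {5, 1, 7, 2, 4} and room 6 already has {5, 4, 6}, so period 3, room 6 must be 3.

3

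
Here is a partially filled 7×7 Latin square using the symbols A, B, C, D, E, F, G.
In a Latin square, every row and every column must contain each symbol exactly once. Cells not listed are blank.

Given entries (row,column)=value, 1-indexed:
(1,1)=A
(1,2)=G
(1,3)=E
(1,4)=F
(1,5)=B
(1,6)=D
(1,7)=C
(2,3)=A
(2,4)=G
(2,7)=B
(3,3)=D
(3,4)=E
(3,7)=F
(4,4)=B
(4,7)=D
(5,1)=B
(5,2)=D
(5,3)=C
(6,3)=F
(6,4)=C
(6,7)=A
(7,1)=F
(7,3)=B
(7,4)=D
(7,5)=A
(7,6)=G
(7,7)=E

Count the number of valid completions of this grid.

7

Row 2, column 1: eliminating its row and column leaves {C, D, E}.
Row 2, column 2: eliminating its row and column leaves {C, E, F}.
Row 2, column 5: eliminating its row and column leaves {C, D, E, F}.
Row 2, column 6: eliminating its row and column leaves {C, E, F}.
Row 3, column 1: eliminating its row and column leaves {C, G}.
Row 3, column 2: eliminating its row and column leaves {A, B, C}.
Row 3, column 5: eliminating its row and column leaves {C, G}.
Row 3, column 6: eliminating its row and column leaves {A, B, C}.
Row 4, column 1: eliminating its row and column leaves {C, E, G}.
Row 4, column 2: eliminating its row and column leaves {A, C, E, F}.
Row 4, column 3: eliminating its row and column leaves {G}.
Row 4, column 5: eliminating its row and column leaves {C, E, F, G}.
Row 4, column 6: eliminating its row and column leaves {A, C, E, F}.
Row 5, column 4: eliminating its row and column leaves {A}.
Row 5, column 5: eliminating its row and column leaves {E, F, G}.
Row 5, column 6: eliminating its row and column leaves {A, E, F}.
Row 5, column 7: eliminating its row and column leaves {G}.
Row 6, column 1: eliminating its row and column leaves {D, E, G}.
Row 6, column 2: eliminating its row and column leaves {B, E}.
Row 6, column 5: eliminating its row and column leaves {D, E, G}.
Row 6, column 6: eliminating its row and column leaves {B, E}.
Row 7, column 2: eliminating its row and column leaves {C}.
Enumerating the assignments across these blanks that avoid any row or column repeat gives 7 completions.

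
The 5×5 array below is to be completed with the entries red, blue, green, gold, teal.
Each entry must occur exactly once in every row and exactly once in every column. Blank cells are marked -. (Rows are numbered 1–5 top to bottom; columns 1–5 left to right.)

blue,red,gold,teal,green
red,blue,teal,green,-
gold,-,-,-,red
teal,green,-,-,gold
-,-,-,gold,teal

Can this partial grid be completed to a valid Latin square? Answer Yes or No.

Row 2, column 5: row 2 together with column 5 already contain {red, blue, green, gold, teal} — every symbol — so nothing can go there. The grid has no valid completion.

No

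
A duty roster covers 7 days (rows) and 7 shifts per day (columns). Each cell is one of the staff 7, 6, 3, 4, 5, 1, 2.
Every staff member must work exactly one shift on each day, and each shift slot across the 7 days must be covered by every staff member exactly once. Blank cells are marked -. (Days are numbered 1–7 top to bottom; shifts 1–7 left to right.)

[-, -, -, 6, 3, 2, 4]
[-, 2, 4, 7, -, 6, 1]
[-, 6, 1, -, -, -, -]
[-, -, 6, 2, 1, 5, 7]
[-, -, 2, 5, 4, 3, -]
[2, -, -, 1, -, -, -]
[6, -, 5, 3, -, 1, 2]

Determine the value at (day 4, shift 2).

Day 1, shift 3: day 1 has {6, 3, 4, 2} and shift 3 has {6, 4, 5, 1, 2}, leaving only 7.
Day 2, shift 5: day 2 has {7, 6, 4, 1, 2} and shift 5 has {3, 4, 1}, leaving only 5.
Day 2, shift 1: day 2 has {7, 6, 4, 5, 1, 2} and shift 1 has {6, 2}, leaving only 3.
Day 3, shift 4: day 3 has {6, 1} and shift 4 has {7, 6, 3, 5, 1, 2}, leaving only 4.
Day 3, shift 6: day 3 has {6, 4, 1} and shift 6 has {6, 3, 5, 1, 2}, leaving only 7.
Day 3, shift 1: day 3 has {7, 6, 4, 1} and shift 1 has {6, 3, 2}, leaving only 5.
Day 1, shift 1: day 1 has {7, 6, 3, 4, 2} and shift 1 has {6, 3, 5, 2}, leaving only 1.
Day 1, shift 2: day 1 has {7, 6, 3, 4, 1, 2} and shift 2 has {6, 2}, leaving only 5.
Day 3, shift 5: day 3 has {7, 6, 4, 5, 1} and shift 5 has {3, 4, 5, 1}, leaving only 2.
Day 3, shift 7: day 3 has {7, 6, 4, 5, 1, 2} and shift 7 has {7, 4, 1, 2}, leaving only 3.
Day 4, shift 1: day 4 has {7, 6, 5, 1, 2} and shift 1 has {6, 3, 5, 1, 2}, leaving only 4.
Day 4 already has {7, 6, 4, 5, 1, 2} and shift 2 already has {6, 5, 2}, so day 4, shift 2 must be 3.

3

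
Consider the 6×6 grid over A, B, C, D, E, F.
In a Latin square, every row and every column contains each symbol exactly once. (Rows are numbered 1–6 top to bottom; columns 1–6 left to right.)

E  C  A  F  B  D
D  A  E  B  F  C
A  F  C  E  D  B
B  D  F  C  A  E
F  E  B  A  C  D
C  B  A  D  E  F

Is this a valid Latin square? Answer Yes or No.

Every row is a permutation, but column 3 contains A twice (at rows 1 and 6).

No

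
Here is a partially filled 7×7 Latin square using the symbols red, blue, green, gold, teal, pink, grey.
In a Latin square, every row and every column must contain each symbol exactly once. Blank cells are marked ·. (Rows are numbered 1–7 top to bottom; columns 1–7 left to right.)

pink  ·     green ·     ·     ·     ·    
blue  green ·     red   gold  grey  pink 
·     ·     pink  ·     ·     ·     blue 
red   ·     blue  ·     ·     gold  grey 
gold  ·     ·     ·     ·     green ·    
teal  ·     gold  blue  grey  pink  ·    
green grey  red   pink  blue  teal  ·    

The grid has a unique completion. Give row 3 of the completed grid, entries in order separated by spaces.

grey teal pink gold green red blue

Row 3, column 1: row 3 has {blue, pink} and column 1 has {red, blue, green, gold, teal, pink}, leaving only grey.
Row 3, column 6: row 3 has {blue, pink, grey} and column 6 has {green, gold, teal, pink, grey}, leaving only red.
Row 1, column 6: row 1 has {green, pink} and column 6 has {red, green, gold, teal, pink, grey}, leaving only blue.
Row 2, column 3: row 2 has {red, blue, green, gold, pink, grey} and column 3 has {red, blue, green, gold, pink}, leaving only teal.
Row 5, column 3: row 5 has {green, gold} and column 3 has {red, blue, green, gold, teal, pink}, leaving only grey.
Row 5, column 4: row 5 has {green, gold, grey} and column 4 has {red, blue, pink}, leaving only teal.
Row 4, column 4: row 4 has {red, blue, gold, grey} and column 4 has {red, blue, teal, pink}, leaving only green.
Row 3, column 4: row 3 has {red, blue, pink, grey} and column 4 has {red, blue, green, teal, pink}, leaving only gold.
Row 3, column 2: row 3 has {red, blue, gold, pink, grey} and column 2 has {green, grey}, leaving only teal.
Row 3, column 5: row 3 has {red, blue, gold, teal, pink, grey} and column 5 has {blue, gold, grey}, leaving only green.
So row 3 reads: grey teal pink gold green red blue.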